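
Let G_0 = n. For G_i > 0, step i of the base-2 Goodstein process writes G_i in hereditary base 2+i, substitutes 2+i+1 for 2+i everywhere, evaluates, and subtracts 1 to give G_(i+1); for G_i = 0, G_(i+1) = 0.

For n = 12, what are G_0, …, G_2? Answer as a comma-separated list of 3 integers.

12, 107, 1065

12 —HB2→ 2^(2 + 1) + 2^2 —bump→ 3^(3 + 1) + 3^3 = 108 —(−1)→ 107
107 —HB3→ 3^(3 + 1) + 2·3^2 + 2·3 + 2 —bump→ 4^(4 + 1) + 2·4^2 + 2·4 + 2 = 1066 —(−1)→ 1065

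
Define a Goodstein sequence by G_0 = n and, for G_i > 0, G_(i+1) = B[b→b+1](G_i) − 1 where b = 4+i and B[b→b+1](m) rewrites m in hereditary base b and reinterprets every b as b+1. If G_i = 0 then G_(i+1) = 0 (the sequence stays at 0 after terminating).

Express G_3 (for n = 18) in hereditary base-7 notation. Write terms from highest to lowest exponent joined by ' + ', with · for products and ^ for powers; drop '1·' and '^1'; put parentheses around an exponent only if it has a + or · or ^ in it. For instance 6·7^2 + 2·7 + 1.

6·7 + 6

G_0=18  [base 4] 4^2 + 2  →[4↦5]→  5^2 + 2 = 27  −1 ⇒ G_1=26
G_1=26  [base 5] 5^2 + 1  →[5↦6]→  6^2 + 1 = 37  −1 ⇒ G_2=36
G_2=36  [base 6] 6^2  →[6↦7]→  7^2 = 49  −1 ⇒ G_3=48
G_3=48  [base 7] 6·7 + 6  →[7↦8]→  6·8 + 6 = 54  −1 ⇒ G_4=53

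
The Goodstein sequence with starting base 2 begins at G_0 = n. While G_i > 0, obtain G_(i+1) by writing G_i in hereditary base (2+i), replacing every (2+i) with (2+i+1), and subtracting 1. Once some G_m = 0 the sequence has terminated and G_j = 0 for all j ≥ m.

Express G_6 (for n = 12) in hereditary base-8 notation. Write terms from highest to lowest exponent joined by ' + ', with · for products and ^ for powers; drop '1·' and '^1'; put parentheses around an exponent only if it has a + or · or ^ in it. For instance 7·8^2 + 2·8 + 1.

i=0: 12 = 2^(2 + 1) + 2^2 (b=2); 2→3: 3^(3 + 1) + 3^3 = 108; 108−1 = 107
i=1: 107 = 3^(3 + 1) + 2·3^2 + 2·3 + 2 (b=3); 3→4: 4^(4 + 1) + 2·4^2 + 2·4 + 2 = 1066; 1066−1 = 1065
i=2: 1065 = 4^(4 + 1) + 2·4^2 + 2·4 + 1 (b=4); 4→5: 5^(5 + 1) + 2·5^2 + 2·5 + 1 = 15686; 15686−1 = 15685
i=3: 15685 = 5^(5 + 1) + 2·5^2 + 2·5 (b=5); 5→6: 6^(6 + 1) + 2·6^2 + 2·6 = 280020; 280020−1 = 280019
i=4: 280019 = 6^(6 + 1) + 2·6^2 + 6 + 5 (b=6); 6→7: 7^(7 + 1) + 2·7^2 + 7 + 5 = 5764911; 5764911−1 = 5764910
i=5: 5764910 = 7^(7 + 1) + 2·7^2 + 7 + 4 (b=7); 7→8: 8^(8 + 1) + 2·8^2 + 8 + 4 = 134217868; 134217868−1 = 134217867

8^(8 + 1) + 2·8^2 + 8 + 3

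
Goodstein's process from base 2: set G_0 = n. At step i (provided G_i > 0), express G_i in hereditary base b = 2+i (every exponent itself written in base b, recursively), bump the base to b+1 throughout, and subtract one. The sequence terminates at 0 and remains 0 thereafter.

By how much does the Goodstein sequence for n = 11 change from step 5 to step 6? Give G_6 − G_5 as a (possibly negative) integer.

128452926

base 2: 11 = 2^(2 + 1) + 2 + 1; at 3: 3^(3 + 1) + 3 + 1 = 85; next = 84
base 3: 84 = 3^(3 + 1) + 3; at 4: 4^(4 + 1) + 4 = 1028; next = 1027
base 4: 1027 = 4^(4 + 1) + 3; at 5: 5^(5 + 1) + 3 = 15628; next = 15627
base 5: 15627 = 5^(5 + 1) + 2; at 6: 6^(6 + 1) + 2 = 279938; next = 279937
base 6: 279937 = 6^(6 + 1) + 1; at 7: 7^(7 + 1) + 1 = 5764802; next = 5764801
base 7: 5764801 = 7^(7 + 1); at 8: 8^(8 + 1) = 134217728; next = 134217727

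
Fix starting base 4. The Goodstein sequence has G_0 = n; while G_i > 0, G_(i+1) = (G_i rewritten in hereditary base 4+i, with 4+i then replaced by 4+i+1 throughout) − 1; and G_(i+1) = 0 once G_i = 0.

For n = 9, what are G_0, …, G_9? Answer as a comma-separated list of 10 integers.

base 4: 9 = 2·4 + 1; at 5: 2·5 + 1 = 11; next = 10
base 5: 10 = 2·5; at 6: 2·6 = 12; next = 11
base 6: 11 = 6 + 5; at 7: 7 + 5 = 12; next = 11
base 7: 11 = 7 + 4; at 8: 8 + 4 = 12; next = 11
base 8: 11 = 8 + 3; at 9: 9 + 3 = 12; next = 11
base 9: 11 = 9 + 2; at 10: 10 + 2 = 12; next = 11
base 10: 11 = 10 + 1; at 11: 11 + 1 = 12; next = 11
base 11: 11 = 11; at 12: 12 = 12; next = 11
base 12: 11 = 11; at 13: 11 = 11; next = 10

9, 10, 11, 11, 11, 11, 11, 11, 11, 10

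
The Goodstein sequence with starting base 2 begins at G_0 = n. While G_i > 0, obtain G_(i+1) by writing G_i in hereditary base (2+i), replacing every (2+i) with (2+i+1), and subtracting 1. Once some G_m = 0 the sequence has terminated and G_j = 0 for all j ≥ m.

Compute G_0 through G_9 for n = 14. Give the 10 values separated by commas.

14, 110, 1281, 18750, 326591, 5862840, 134404971, 3487116548, 100000555551, 3138429262496

14 —HB2→ 2^(2 + 1) + 2^2 + 2 —bump→ 3^(3 + 1) + 3^3 + 3 = 111 —(−1)→ 110
110 —HB3→ 3^(3 + 1) + 3^3 + 2 —bump→ 4^(4 + 1) + 4^4 + 2 = 1282 —(−1)→ 1281
1281 —HB4→ 4^(4 + 1) + 4^4 + 1 —bump→ 5^(5 + 1) + 5^5 + 1 = 18751 —(−1)→ 18750
18750 —HB5→ 5^(5 + 1) + 5^5 —bump→ 6^(6 + 1) + 6^6 = 326592 —(−1)→ 326591
326591 —HB6→ 6^(6 + 1) + 5·6^5 + 5·6^4 + 5·6^3 + 5·6^2 + 5·6 + 5 —bump→ 7^(7 + 1) + 5·7^5 + 5·7^4 + 5·7^3 + 5·7^2 + 5·7 + 5 = 5862841 —(−1)→ 5862840
5862840 —HB7→ 7^(7 + 1) + 5·7^5 + 5·7^4 + 5·7^3 + 5·7^2 + 5·7 + 4 —bump→ 8^(8 + 1) + 5·8^5 + 5·8^4 + 5·8^3 + 5·8^2 + 5·8 + 4 = 134404972 —(−1)→ 134404971
134404971 —HB8→ 8^(8 + 1) + 5·8^5 + 5·8^4 + 5·8^3 + 5·8^2 + 5·8 + 3 —bump→ 9^(9 + 1) + 5·9^5 + 5·9^4 + 5·9^3 + 5·9^2 + 5·9 + 3 = 3487116549 —(−1)→ 3487116548
3487116548 —HB9→ 9^(9 + 1) + 5·9^5 + 5·9^4 + 5·9^3 + 5·9^2 + 5·9 + 2 —bump→ 10^(10 + 1) + 5·10^5 + 5·10^4 + 5·10^3 + 5·10^2 + 5·10 + 2 = 100000555552 —(−1)→ 100000555551
100000555551 —HB10→ 10^(10 + 1) + 5·10^5 + 5·10^4 + 5·10^3 + 5·10^2 + 5·10 + 1 —bump→ 11^(11 + 1) + 5·11^5 + 5·11^4 + 5·11^3 + 5·11^2 + 5·11 + 1 = 3138429262497 —(−1)→ 3138429262496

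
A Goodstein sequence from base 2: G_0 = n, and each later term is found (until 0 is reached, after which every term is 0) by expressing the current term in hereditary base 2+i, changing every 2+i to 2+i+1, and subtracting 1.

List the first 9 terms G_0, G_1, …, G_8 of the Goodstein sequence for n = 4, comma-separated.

[0] 4 ≡ 2^2 (base 2). Lift 3: 27. −1: 26.
[1] 26 ≡ 2·3^2 + 2·3 + 2 (base 3). Lift 4: 42. −1: 41.
[2] 41 ≡ 2·4^2 + 2·4 + 1 (base 4). Lift 5: 61. −1: 60.
[3] 60 ≡ 2·5^2 + 2·5 (base 5). Lift 6: 84. −1: 83.
[4] 83 ≡ 2·6^2 + 6 + 5 (base 6). Lift 7: 110. −1: 109.
[5] 109 ≡ 2·7^2 + 7 + 4 (base 7). Lift 8: 140. −1: 139.
[6] 139 ≡ 2·8^2 + 8 + 3 (base 8). Lift 9: 174. −1: 173.
[7] 173 ≡ 2·9^2 + 9 + 2 (base 9). Lift 10: 212. −1: 211.

4, 26, 41, 60, 83, 109, 139, 173, 211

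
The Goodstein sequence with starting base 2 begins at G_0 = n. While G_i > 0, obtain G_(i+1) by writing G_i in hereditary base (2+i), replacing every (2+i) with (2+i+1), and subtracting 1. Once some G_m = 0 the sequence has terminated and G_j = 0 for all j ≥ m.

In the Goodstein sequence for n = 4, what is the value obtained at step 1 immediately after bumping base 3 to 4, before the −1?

G_0=4  [base 2] 2^2  →[2↦3]→  3^3 = 27  −1 ⇒ G_1=26
G_1=26  [base 3] 2·3^2 + 2·3 + 2  →[3↦4]→  2·4^2 + 2·4 + 2 = 42  −1 ⇒ G_2=41

42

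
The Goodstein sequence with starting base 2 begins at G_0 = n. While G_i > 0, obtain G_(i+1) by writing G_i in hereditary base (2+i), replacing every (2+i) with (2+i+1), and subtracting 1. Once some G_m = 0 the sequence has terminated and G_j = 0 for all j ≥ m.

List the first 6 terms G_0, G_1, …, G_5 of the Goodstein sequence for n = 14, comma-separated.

14, 110, 1281, 18750, 326591, 5862840

G_0 = 14. HB_2(14) = 2^(2 + 1) + 2^2 + 2. Bump = 111. G_1 = 110.
G_1 = 110. HB_3(110) = 3^(3 + 1) + 3^3 + 2. Bump = 1282. G_2 = 1281.
G_2 = 1281. HB_4(1281) = 4^(4 + 1) + 4^4 + 1. Bump = 18751. G_3 = 18750.
G_3 = 18750. HB_5(18750) = 5^(5 + 1) + 5^5. Bump = 326592. G_4 = 326591.
G_4 = 326591. HB_6(326591) = 6^(6 + 1) + 5·6^5 + 5·6^4 + 5·6^3 + 5·6^2 + 5·6 + 5. Bump = 5862841. G_5 = 5862840.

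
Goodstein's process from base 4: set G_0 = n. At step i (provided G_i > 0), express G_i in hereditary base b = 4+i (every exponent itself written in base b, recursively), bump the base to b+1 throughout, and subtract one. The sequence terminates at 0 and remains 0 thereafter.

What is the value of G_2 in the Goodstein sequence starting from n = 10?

12

10 —HB4→ 2·4 + 2 —bump→ 2·5 + 2 = 12 —(−1)→ 11
11 —HB5→ 2·5 + 1 —bump→ 2·6 + 1 = 13 —(−1)→ 12
12 —HB6→ 2·6 —bump→ 2·7 = 14 —(−1)→ 13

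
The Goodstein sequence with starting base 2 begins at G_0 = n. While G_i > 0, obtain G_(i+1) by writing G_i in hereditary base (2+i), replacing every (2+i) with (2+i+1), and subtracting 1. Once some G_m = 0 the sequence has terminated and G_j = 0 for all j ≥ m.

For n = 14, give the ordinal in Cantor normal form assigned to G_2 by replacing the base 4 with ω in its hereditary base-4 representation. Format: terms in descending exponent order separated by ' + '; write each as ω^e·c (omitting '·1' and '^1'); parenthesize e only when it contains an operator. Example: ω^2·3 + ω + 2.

ω^(ω + 1) + ω^ω + 1

step 0: 14 = 2^(2 + 1) + 2^2 + 2; sub 3 for 2: 3^(3 + 1) + 3^3 + 3; = 111; G_1 = 111−1 = 110
step 1: 110 = 3^(3 + 1) + 3^3 + 2; sub 4 for 3: 4^(4 + 1) + 4^4 + 2; = 1282; G_2 = 1282−1 = 1281
step 2: 1281 = 4^(4 + 1) + 4^4 + 1; sub 5 for 4: 5^(5 + 1) + 5^5 + 1; = 18751; G_3 = 18751−1 = 18750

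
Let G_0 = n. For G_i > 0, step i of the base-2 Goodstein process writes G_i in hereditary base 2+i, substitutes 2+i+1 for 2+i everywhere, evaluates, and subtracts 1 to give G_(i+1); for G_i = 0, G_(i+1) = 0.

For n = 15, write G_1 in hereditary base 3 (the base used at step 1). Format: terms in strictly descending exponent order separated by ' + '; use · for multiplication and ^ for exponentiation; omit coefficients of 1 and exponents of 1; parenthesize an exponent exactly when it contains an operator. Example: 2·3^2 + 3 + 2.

15 —HB2→ 2^(2 + 1) + 2^2 + 2 + 1 —bump→ 3^(3 + 1) + 3^3 + 3 + 1 = 112 —(−1)→ 111
111 —HB3→ 3^(3 + 1) + 3^3 + 3 —bump→ 4^(4 + 1) + 4^4 + 4 = 1284 —(−1)→ 1283

3^(3 + 1) + 3^3 + 3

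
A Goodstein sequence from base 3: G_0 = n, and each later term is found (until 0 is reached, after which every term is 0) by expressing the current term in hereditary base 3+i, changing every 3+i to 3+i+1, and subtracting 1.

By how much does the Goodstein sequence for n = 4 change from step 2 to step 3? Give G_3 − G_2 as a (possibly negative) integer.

step 0: 4 = 3 + 1; sub 4 for 3: 4 + 1; = 5; G_1 = 5−1 = 4
step 1: 4 = 4; sub 5 for 4: 5; = 5; G_2 = 5−1 = 4
step 2: 4 = 4; sub 6 for 5: 4; = 4; G_3 = 4−1 = 3

-1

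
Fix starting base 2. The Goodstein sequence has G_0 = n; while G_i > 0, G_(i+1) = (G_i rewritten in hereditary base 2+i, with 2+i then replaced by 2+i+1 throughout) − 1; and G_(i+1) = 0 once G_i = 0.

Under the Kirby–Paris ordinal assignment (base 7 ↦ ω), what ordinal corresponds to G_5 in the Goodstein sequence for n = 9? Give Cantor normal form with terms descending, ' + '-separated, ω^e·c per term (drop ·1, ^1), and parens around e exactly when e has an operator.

base 2: 9 = 2^(2 + 1) + 1; at 3: 3^(3 + 1) + 1 = 82; next = 81
base 3: 81 = 3^(3 + 1); at 4: 4^(4 + 1) = 1024; next = 1023
base 4: 1023 = 3·4^4 + 3·4^3 + 3·4^2 + 3·4 + 3; at 5: 3·5^5 + 3·5^3 + 3·5^2 + 3·5 + 3 = 9843; next = 9842
base 5: 9842 = 3·5^5 + 3·5^3 + 3·5^2 + 3·5 + 2; at 6: 3·6^6 + 3·6^3 + 3·6^2 + 3·6 + 2 = 140744; next = 140743
base 6: 140743 = 3·6^6 + 3·6^3 + 3·6^2 + 3·6 + 1; at 7: 3·7^7 + 3·7^3 + 3·7^2 + 3·7 + 1 = 2471827; next = 2471826
base 7: 2471826 = 3·7^7 + 3·7^3 + 3·7^2 + 3·7; at 8: 3·8^8 + 3·8^3 + 3·8^2 + 3·8 = 50333400; next = 50333399

ω^ω·3 + ω^3·3 + ω^2·3 + ω·3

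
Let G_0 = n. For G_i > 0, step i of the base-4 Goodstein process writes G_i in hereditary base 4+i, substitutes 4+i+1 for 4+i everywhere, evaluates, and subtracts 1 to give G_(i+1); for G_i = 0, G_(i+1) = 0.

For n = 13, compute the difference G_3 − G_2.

1

[0] 13 ≡ 3·4 + 1 (base 4). Lift 5: 16. −1: 15.
[1] 15 ≡ 3·5 (base 5). Lift 6: 18. −1: 17.
[2] 17 ≡ 2·6 + 5 (base 6). Lift 7: 19. −1: 18.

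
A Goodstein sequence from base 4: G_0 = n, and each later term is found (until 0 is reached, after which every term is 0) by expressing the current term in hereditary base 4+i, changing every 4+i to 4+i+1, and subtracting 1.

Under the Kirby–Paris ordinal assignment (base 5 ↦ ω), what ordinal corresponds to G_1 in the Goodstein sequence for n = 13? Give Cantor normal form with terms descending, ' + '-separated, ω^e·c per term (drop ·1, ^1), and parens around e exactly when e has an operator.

ω·3

13 —HB4→ 3·4 + 1 —bump→ 3·5 + 1 = 16 —(−1)→ 15
15 —HB5→ 3·5 —bump→ 3·6 = 18 —(−1)→ 17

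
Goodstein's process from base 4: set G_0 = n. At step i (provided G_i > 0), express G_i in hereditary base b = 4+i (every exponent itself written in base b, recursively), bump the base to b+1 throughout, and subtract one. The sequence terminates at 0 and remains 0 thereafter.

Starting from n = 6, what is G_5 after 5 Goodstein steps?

4

i=0: 6 = 4 + 2 (b=4); 4→5: 5 + 2 = 7; 7−1 = 6
i=1: 6 = 5 + 1 (b=5); 5→6: 6 + 1 = 7; 7−1 = 6
i=2: 6 = 6 (b=6); 6→7: 7 = 7; 7−1 = 6
i=3: 6 = 6 (b=7); 7→8: 6 = 6; 6−1 = 5
i=4: 5 = 5 (b=8); 8→9: 5 = 5; 5−1 = 4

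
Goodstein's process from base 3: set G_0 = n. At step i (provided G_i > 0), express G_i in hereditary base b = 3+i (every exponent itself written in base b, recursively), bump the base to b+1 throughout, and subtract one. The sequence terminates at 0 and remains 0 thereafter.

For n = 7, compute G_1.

8

7 —HB3→ 2·3 + 1 —bump→ 2·4 + 1 = 9 —(−1)→ 8
8 —HB4→ 2·4 —bump→ 2·5 = 10 —(−1)→ 9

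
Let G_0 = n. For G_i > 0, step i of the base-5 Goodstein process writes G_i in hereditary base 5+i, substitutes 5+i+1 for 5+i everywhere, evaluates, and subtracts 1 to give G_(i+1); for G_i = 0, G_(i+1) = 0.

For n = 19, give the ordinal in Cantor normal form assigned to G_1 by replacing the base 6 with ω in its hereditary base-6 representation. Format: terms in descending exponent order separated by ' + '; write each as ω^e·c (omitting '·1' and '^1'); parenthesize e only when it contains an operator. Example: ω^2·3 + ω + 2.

ω·3 + 3

G_0=19  [base 5] 3·5 + 4  →[5↦6]→  3·6 + 4 = 22  −1 ⇒ G_1=21
G_1=21  [base 6] 3·6 + 3  →[6↦7]→  3·7 + 3 = 24  −1 ⇒ G_2=23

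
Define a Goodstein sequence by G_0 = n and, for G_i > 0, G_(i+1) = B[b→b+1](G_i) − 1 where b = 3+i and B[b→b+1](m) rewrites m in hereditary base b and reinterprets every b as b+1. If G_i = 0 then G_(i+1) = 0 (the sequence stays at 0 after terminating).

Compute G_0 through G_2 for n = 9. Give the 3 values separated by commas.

9 —HB3→ 3^2 —bump→ 4^2 = 16 —(−1)→ 15
15 —HB4→ 3·4 + 3 —bump→ 3·5 + 3 = 18 —(−1)→ 17

9, 15, 17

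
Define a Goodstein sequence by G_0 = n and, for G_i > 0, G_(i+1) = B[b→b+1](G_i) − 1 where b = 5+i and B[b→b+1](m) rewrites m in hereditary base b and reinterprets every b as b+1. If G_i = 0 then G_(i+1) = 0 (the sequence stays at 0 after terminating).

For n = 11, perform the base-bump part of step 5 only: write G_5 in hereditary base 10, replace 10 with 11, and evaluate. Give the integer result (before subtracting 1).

14

(0) 11|_5 = 2·5 + 1 ↦ 2·6 + 1|_6 = 13 ⇒ 12
(1) 12|_6 = 2·6 ↦ 2·7|_7 = 14 ⇒ 13
(2) 13|_7 = 7 + 6 ↦ 8 + 6|_8 = 14 ⇒ 13
(3) 13|_8 = 8 + 5 ↦ 9 + 5|_9 = 14 ⇒ 13
(4) 13|_9 = 9 + 4 ↦ 10 + 4|_10 = 14 ⇒ 13
(5) 13|_10 = 10 + 3 ↦ 11 + 3|_11 = 14 ⇒ 13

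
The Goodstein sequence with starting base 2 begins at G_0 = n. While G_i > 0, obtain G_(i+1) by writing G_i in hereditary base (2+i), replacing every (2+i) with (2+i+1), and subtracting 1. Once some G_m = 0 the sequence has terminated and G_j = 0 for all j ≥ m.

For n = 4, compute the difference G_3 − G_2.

[0] 4 ≡ 2^2 (base 2). Lift 3: 27. −1: 26.
[1] 26 ≡ 2·3^2 + 2·3 + 2 (base 3). Lift 4: 42. −1: 41.
[2] 41 ≡ 2·4^2 + 2·4 + 1 (base 4). Lift 5: 61. −1: 60.

19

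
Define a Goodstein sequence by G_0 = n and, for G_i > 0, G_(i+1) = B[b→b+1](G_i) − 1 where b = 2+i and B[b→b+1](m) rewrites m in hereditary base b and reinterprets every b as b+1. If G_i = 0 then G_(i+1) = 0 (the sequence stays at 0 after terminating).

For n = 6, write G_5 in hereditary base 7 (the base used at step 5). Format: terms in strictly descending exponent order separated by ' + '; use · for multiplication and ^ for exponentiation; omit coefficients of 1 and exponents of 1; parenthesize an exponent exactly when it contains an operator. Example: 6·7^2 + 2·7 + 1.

(0) 6|_2 = 2^2 + 2 ↦ 3^3 + 3|_3 = 30 ⇒ 29
(1) 29|_3 = 3^3 + 2 ↦ 4^4 + 2|_4 = 258 ⇒ 257
(2) 257|_4 = 4^4 + 1 ↦ 5^5 + 1|_5 = 3126 ⇒ 3125
(3) 3125|_5 = 5^5 ↦ 6^6|_6 = 46656 ⇒ 46655
(4) 46655|_6 = 5·6^5 + 5·6^4 + 5·6^3 + 5·6^2 + 5·6 + 5 ↦ 5·7^5 + 5·7^4 + 5·7^3 + 5·7^2 + 5·7 + 5|_7 = 98040 ⇒ 98039
(5) 98039|_7 = 5·7^5 + 5·7^4 + 5·7^3 + 5·7^2 + 5·7 + 4 ↦ 5·8^5 + 5·8^4 + 5·8^3 + 5·8^2 + 5·8 + 4|_8 = 187244 ⇒ 187243

5·7^5 + 5·7^4 + 5·7^3 + 5·7^2 + 5·7 + 4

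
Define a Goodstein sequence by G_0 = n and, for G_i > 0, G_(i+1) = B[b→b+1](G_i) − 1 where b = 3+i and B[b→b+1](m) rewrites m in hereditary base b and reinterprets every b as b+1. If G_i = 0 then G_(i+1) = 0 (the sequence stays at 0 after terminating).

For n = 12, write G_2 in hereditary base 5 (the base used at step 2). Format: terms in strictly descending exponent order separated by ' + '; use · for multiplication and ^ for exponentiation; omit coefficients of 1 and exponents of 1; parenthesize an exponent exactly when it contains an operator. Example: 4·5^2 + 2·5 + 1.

5^2 + 2

G_0=12  [base 3] 3^2 + 3  →[3↦4]→  4^2 + 4 = 20  −1 ⇒ G_1=19
G_1=19  [base 4] 4^2 + 3  →[4↦5]→  5^2 + 3 = 28  −1 ⇒ G_2=27
G_2=27  [base 5] 5^2 + 2  →[5↦6]→  6^2 + 2 = 38  −1 ⇒ G_3=37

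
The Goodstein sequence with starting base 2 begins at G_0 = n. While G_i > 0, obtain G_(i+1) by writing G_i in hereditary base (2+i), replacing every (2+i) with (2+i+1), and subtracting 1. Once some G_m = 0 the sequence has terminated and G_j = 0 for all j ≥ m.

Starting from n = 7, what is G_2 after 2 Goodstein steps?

base 2: 7 = 2^2 + 2 + 1; at 3: 3^3 + 3 + 1 = 31; next = 30
base 3: 30 = 3^3 + 3; at 4: 4^4 + 4 = 260; next = 259

259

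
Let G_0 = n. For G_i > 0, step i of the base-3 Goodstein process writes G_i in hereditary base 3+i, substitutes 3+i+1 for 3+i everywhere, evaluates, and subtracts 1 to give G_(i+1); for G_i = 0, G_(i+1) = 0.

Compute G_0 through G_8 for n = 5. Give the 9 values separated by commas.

5, 5, 5, 5, 4, 3, 2, 1, 0

(0) 5|_3 = 3 + 2 ↦ 4 + 2|_4 = 6 ⇒ 5
(1) 5|_4 = 4 + 1 ↦ 5 + 1|_5 = 6 ⇒ 5
(2) 5|_5 = 5 ↦ 6|_6 = 6 ⇒ 5
(3) 5|_6 = 5 ↦ 5|_7 = 5 ⇒ 4
(4) 4|_7 = 4 ↦ 4|_8 = 4 ⇒ 3
(5) 3|_8 = 3 ↦ 3|_9 = 3 ⇒ 2
(6) 2|_9 = 2 ↦ 2|_10 = 2 ⇒ 1
(7) 1|_10 = 1 ↦ 1|_11 = 1 ⇒ 0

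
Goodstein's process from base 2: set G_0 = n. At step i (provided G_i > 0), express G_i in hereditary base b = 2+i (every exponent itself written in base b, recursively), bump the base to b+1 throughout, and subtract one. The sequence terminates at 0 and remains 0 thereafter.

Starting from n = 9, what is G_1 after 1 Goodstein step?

81

(0) 9|_2 = 2^(2 + 1) + 1 ↦ 3^(3 + 1) + 1|_3 = 82 ⇒ 81
(1) 81|_3 = 3^(3 + 1) ↦ 4^(4 + 1)|_4 = 1024 ⇒ 1023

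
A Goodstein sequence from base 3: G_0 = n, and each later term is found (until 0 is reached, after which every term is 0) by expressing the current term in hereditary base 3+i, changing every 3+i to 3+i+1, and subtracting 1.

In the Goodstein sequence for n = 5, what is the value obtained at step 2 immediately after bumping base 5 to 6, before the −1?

6

G_0 = 5. HB_3(5) = 3 + 2. Bump = 6. G_1 = 5.
G_1 = 5. HB_4(5) = 4 + 1. Bump = 6. G_2 = 5.
G_2 = 5. HB_5(5) = 5. Bump = 6. G_3 = 5.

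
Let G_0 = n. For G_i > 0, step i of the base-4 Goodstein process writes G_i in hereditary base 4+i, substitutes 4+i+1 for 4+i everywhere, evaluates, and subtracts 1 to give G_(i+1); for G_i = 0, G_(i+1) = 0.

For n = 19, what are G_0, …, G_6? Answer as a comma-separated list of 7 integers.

19, 27, 37, 49, 63, 69, 75

G_0 = 19. HB_4(19) = 4^2 + 3. Bump = 28. G_1 = 27.
G_1 = 27. HB_5(27) = 5^2 + 2. Bump = 38. G_2 = 37.
G_2 = 37. HB_6(37) = 6^2 + 1. Bump = 50. G_3 = 49.
G_3 = 49. HB_7(49) = 7^2. Bump = 64. G_4 = 63.
G_4 = 63. HB_8(63) = 7·8 + 7. Bump = 70. G_5 = 69.
G_5 = 69. HB_9(69) = 7·9 + 6. Bump = 76. G_6 = 75.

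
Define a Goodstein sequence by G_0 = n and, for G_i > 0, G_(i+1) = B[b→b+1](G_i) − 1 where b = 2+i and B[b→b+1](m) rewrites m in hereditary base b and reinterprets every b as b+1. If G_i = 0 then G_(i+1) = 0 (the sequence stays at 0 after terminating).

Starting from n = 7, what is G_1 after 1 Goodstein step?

i=0: 7 = 2^2 + 2 + 1 (b=2); 2→3: 3^3 + 3 + 1 = 31; 31−1 = 30
i=1: 30 = 3^3 + 3 (b=3); 3→4: 4^4 + 4 = 260; 260−1 = 259

30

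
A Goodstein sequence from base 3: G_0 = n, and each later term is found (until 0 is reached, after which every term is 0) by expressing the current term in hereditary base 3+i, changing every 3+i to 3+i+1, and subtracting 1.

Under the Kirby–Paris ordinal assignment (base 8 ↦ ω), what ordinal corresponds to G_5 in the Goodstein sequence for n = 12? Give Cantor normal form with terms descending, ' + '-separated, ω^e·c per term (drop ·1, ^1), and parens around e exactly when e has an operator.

ω·7 + 7

G_0=12  [base 3] 3^2 + 3  →[3↦4]→  4^2 + 4 = 20  −1 ⇒ G_1=19
G_1=19  [base 4] 4^2 + 3  →[4↦5]→  5^2 + 3 = 28  −1 ⇒ G_2=27
G_2=27  [base 5] 5^2 + 2  →[5↦6]→  6^2 + 2 = 38  −1 ⇒ G_3=37
G_3=37  [base 6] 6^2 + 1  →[6↦7]→  7^2 + 1 = 50  −1 ⇒ G_4=49
G_4=49  [base 7] 7^2  →[7↦8]→  8^2 = 64  −1 ⇒ G_5=63
G_5=63  [base 8] 7·8 + 7  →[8↦9]→  7·9 + 7 = 70  −1 ⇒ G_6=69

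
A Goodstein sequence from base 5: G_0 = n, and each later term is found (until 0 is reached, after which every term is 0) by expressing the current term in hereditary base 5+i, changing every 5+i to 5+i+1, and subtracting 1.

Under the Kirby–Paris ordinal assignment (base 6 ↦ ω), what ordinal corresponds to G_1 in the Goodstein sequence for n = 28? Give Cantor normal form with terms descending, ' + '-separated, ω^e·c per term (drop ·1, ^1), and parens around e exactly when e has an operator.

ω^2 + 2

base 5: 28 = 5^2 + 3; at 6: 6^2 + 3 = 39; next = 38
base 6: 38 = 6^2 + 2; at 7: 7^2 + 2 = 51; next = 50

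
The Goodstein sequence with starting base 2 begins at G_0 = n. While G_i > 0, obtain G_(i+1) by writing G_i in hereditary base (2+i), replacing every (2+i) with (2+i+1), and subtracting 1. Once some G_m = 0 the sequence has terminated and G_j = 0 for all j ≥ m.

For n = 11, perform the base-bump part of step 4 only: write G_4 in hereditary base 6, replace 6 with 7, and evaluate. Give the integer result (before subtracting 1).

G_0 = 11. HB_2(11) = 2^(2 + 1) + 2 + 1. Bump = 85. G_1 = 84.
G_1 = 84. HB_3(84) = 3^(3 + 1) + 3. Bump = 1028. G_2 = 1027.
G_2 = 1027. HB_4(1027) = 4^(4 + 1) + 3. Bump = 15628. G_3 = 15627.
G_3 = 15627. HB_5(15627) = 5^(5 + 1) + 2. Bump = 279938. G_4 = 279937.
G_4 = 279937. HB_6(279937) = 6^(6 + 1) + 1. Bump = 5764802. G_5 = 5764801.

5764802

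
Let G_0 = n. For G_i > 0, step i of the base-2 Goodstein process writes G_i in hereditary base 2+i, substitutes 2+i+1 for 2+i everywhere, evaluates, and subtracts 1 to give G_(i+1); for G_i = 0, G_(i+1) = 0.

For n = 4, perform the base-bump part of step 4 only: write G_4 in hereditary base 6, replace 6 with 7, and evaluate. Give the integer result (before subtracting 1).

110

[0] 4 ≡ 2^2 (base 2). Lift 3: 27. −1: 26.
[1] 26 ≡ 2·3^2 + 2·3 + 2 (base 3). Lift 4: 42. −1: 41.
[2] 41 ≡ 2·4^2 + 2·4 + 1 (base 4). Lift 5: 61. −1: 60.
[3] 60 ≡ 2·5^2 + 2·5 (base 5). Lift 6: 84. −1: 83.
[4] 83 ≡ 2·6^2 + 6 + 5 (base 6). Lift 7: 110. −1: 109.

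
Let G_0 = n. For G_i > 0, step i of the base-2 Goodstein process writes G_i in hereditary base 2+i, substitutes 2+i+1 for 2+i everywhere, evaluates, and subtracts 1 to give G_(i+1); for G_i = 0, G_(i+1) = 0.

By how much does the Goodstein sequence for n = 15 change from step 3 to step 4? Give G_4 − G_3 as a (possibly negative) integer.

G_0 = 15. HB_2(15) = 2^(2 + 1) + 2^2 + 2 + 1. Bump = 112. G_1 = 111.
G_1 = 111. HB_3(111) = 3^(3 + 1) + 3^3 + 3. Bump = 1284. G_2 = 1283.
G_2 = 1283. HB_4(1283) = 4^(4 + 1) + 4^4 + 3. Bump = 18753. G_3 = 18752.
G_3 = 18752. HB_5(18752) = 5^(5 + 1) + 5^5 + 2. Bump = 326594. G_4 = 326593.

307841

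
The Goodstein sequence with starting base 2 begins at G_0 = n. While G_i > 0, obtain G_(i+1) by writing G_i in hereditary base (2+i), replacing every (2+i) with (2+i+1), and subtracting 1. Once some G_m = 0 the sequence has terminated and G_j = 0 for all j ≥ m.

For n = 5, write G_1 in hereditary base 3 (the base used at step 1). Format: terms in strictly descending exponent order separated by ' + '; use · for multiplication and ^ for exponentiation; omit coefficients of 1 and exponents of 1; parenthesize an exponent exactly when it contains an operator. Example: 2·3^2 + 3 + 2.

3^3

5 —HB2→ 2^2 + 1 —bump→ 3^3 + 1 = 28 —(−1)→ 27
27 —HB3→ 3^3 —bump→ 4^4 = 256 —(−1)→ 255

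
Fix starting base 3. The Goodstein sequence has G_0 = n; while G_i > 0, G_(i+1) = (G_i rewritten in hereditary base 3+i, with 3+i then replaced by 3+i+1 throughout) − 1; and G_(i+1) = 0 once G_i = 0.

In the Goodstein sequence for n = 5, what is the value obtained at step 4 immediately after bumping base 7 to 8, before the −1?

4

step 0: 5 = 3 + 2; sub 4 for 3: 4 + 2; = 6; G_1 = 6−1 = 5
step 1: 5 = 4 + 1; sub 5 for 4: 5 + 1; = 6; G_2 = 6−1 = 5
step 2: 5 = 5; sub 6 for 5: 6; = 6; G_3 = 6−1 = 5
step 3: 5 = 5; sub 7 for 6: 5; = 5; G_4 = 5−1 = 4
step 4: 4 = 4; sub 8 for 7: 4; = 4; G_5 = 4−1 = 3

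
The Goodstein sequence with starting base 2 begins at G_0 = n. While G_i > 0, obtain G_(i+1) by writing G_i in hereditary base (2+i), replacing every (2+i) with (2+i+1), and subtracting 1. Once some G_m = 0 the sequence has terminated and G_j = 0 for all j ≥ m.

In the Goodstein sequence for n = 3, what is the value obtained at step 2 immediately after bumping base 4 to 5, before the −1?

3

G_0 = 3. HB_2(3) = 2 + 1. Bump = 4. G_1 = 3.
G_1 = 3. HB_3(3) = 3. Bump = 4. G_2 = 3.
G_2 = 3. HB_4(3) = 3. Bump = 3. G_3 = 2.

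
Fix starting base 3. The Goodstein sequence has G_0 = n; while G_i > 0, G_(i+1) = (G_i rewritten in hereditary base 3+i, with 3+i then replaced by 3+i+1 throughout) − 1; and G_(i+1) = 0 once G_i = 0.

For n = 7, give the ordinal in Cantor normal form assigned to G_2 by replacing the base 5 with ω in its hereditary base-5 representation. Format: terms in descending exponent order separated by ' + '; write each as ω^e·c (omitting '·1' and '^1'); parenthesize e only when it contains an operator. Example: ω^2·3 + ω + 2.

(0) 7|_3 = 2·3 + 1 ↦ 2·4 + 1|_4 = 9 ⇒ 8
(1) 8|_4 = 2·4 ↦ 2·5|_5 = 10 ⇒ 9
(2) 9|_5 = 5 + 4 ↦ 6 + 4|_6 = 10 ⇒ 9

ω + 4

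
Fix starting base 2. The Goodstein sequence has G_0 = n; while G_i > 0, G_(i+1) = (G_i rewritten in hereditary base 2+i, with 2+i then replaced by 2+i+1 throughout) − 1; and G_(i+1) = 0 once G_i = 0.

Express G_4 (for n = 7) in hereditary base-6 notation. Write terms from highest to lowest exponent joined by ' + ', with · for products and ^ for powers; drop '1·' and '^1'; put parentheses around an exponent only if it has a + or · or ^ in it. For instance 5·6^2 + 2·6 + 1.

(0) 7|_2 = 2^2 + 2 + 1 ↦ 3^3 + 3 + 1|_3 = 31 ⇒ 30
(1) 30|_3 = 3^3 + 3 ↦ 4^4 + 4|_4 = 260 ⇒ 259
(2) 259|_4 = 4^4 + 3 ↦ 5^5 + 3|_5 = 3128 ⇒ 3127
(3) 3127|_5 = 5^5 + 2 ↦ 6^6 + 2|_6 = 46658 ⇒ 46657
(4) 46657|_6 = 6^6 + 1 ↦ 7^7 + 1|_7 = 823544 ⇒ 823543

6^6 + 1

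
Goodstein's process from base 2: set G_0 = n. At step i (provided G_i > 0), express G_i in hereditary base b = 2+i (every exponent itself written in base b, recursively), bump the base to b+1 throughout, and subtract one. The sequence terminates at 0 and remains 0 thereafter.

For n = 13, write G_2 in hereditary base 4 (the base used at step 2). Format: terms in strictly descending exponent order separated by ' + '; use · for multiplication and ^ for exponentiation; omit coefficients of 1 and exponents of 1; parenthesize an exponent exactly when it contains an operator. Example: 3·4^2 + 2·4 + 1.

step 0: 13 = 2^(2 + 1) + 2^2 + 1; sub 3 for 2: 3^(3 + 1) + 3^3 + 1; = 109; G_1 = 109−1 = 108
step 1: 108 = 3^(3 + 1) + 3^3; sub 4 for 3: 4^(4 + 1) + 4^4; = 1280; G_2 = 1280−1 = 1279

4^(4 + 1) + 3·4^3 + 3·4^2 + 3·4 + 3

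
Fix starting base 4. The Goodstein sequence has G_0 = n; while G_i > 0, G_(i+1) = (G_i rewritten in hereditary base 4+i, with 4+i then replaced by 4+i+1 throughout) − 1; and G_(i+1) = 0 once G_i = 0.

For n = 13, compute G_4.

19

G_0 = 13. HB_4(13) = 3·4 + 1. Bump = 16. G_1 = 15.
G_1 = 15. HB_5(15) = 3·5. Bump = 18. G_2 = 17.
G_2 = 17. HB_6(17) = 2·6 + 5. Bump = 19. G_3 = 18.
G_3 = 18. HB_7(18) = 2·7 + 4. Bump = 20. G_4 = 19.
G_4 = 19. HB_8(19) = 2·8 + 3. Bump = 21. G_5 = 20.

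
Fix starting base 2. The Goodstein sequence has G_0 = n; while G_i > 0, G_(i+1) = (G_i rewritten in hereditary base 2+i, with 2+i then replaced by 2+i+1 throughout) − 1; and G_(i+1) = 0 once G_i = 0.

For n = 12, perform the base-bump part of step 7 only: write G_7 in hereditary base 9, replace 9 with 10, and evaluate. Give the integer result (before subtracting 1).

G_0=12  [base 2] 2^(2 + 1) + 2^2  →[2↦3]→  3^(3 + 1) + 3^3 = 108  −1 ⇒ G_1=107
G_1=107  [base 3] 3^(3 + 1) + 2·3^2 + 2·3 + 2  →[3↦4]→  4^(4 + 1) + 2·4^2 + 2·4 + 2 = 1066  −1 ⇒ G_2=1065
G_2=1065  [base 4] 4^(4 + 1) + 2·4^2 + 2·4 + 1  →[4↦5]→  5^(5 + 1) + 2·5^2 + 2·5 + 1 = 15686  −1 ⇒ G_3=15685
G_3=15685  [base 5] 5^(5 + 1) + 2·5^2 + 2·5  →[5↦6]→  6^(6 + 1) + 2·6^2 + 2·6 = 280020  −1 ⇒ G_4=280019
G_4=280019  [base 6] 6^(6 + 1) + 2·6^2 + 6 + 5  →[6↦7]→  7^(7 + 1) + 2·7^2 + 7 + 5 = 5764911  −1 ⇒ G_5=5764910
G_5=5764910  [base 7] 7^(7 + 1) + 2·7^2 + 7 + 4  →[7↦8]→  8^(8 + 1) + 2·8^2 + 8 + 4 = 134217868  −1 ⇒ G_6=134217867
G_6=134217867  [base 8] 8^(8 + 1) + 2·8^2 + 8 + 3  →[8↦9]→  9^(9 + 1) + 2·9^2 + 9 + 3 = 3486784575  −1 ⇒ G_7=3486784574
G_7=3486784574  [base 9] 9^(9 + 1) + 2·9^2 + 9 + 2  →[9↦10]→  10^(10 + 1) + 2·10^2 + 10 + 2 = 100000000212  −1 ⇒ G_8=100000000211

100000000212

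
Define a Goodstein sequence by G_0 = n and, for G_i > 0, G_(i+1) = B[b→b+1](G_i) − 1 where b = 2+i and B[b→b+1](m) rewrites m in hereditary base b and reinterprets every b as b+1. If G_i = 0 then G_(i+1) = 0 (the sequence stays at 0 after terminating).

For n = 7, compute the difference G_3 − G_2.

2868

step 0: 7 = 2^2 + 2 + 1; sub 3 for 2: 3^3 + 3 + 1; = 31; G_1 = 31−1 = 30
step 1: 30 = 3^3 + 3; sub 4 for 3: 4^4 + 4; = 260; G_2 = 260−1 = 259
step 2: 259 = 4^4 + 3; sub 5 for 4: 5^5 + 3; = 3128; G_3 = 3128−1 = 3127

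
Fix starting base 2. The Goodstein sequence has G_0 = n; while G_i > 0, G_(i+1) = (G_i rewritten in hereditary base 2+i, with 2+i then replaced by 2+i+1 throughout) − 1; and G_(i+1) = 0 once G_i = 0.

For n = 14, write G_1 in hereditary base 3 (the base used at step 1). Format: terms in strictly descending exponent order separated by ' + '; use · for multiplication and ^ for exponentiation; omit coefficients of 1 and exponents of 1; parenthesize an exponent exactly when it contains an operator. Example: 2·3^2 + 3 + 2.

G_0=14  [base 2] 2^(2 + 1) + 2^2 + 2  →[2↦3]→  3^(3 + 1) + 3^3 + 3 = 111  −1 ⇒ G_1=110
G_1=110  [base 3] 3^(3 + 1) + 3^3 + 2  →[3↦4]→  4^(4 + 1) + 4^4 + 2 = 1282  −1 ⇒ G_2=1281

3^(3 + 1) + 3^3 + 2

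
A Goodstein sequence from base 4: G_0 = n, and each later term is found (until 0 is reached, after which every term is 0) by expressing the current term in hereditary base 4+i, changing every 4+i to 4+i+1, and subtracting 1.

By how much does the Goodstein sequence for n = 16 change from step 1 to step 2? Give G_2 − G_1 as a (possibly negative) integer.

16 —HB4→ 4^2 —bump→ 5^2 = 25 —(−1)→ 24
24 —HB5→ 4·5 + 4 —bump→ 4·6 + 4 = 28 —(−1)→ 27

3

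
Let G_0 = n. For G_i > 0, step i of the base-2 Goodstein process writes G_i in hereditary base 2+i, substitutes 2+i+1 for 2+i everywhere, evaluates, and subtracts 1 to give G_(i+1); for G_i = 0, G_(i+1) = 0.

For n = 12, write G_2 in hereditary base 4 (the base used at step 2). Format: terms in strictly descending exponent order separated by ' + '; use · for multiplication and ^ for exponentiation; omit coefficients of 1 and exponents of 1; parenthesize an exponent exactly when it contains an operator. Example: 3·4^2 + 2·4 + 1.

G_0=12  [base 2] 2^(2 + 1) + 2^2  →[2↦3]→  3^(3 + 1) + 3^3 = 108  −1 ⇒ G_1=107
G_1=107  [base 3] 3^(3 + 1) + 2·3^2 + 2·3 + 2  →[3↦4]→  4^(4 + 1) + 2·4^2 + 2·4 + 2 = 1066  −1 ⇒ G_2=1065

4^(4 + 1) + 2·4^2 + 2·4 + 1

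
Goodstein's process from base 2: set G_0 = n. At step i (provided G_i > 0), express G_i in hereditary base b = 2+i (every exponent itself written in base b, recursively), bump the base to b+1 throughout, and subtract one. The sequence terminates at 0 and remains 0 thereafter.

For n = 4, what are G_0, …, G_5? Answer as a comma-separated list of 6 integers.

4, 26, 41, 60, 83, 109

4 —HB2→ 2^2 —bump→ 3^3 = 27 —(−1)→ 26
26 —HB3→ 2·3^2 + 2·3 + 2 —bump→ 2·4^2 + 2·4 + 2 = 42 —(−1)→ 41
41 —HB4→ 2·4^2 + 2·4 + 1 —bump→ 2·5^2 + 2·5 + 1 = 61 —(−1)→ 60
60 —HB5→ 2·5^2 + 2·5 —bump→ 2·6^2 + 2·6 = 84 —(−1)→ 83
83 —HB6→ 2·6^2 + 6 + 5 —bump→ 2·7^2 + 7 + 5 = 110 —(−1)→ 109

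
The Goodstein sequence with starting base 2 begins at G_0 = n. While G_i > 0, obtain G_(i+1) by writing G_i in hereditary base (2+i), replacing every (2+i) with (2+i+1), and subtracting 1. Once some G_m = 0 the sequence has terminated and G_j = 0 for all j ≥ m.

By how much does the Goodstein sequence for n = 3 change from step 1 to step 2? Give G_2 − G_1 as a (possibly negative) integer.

G_0=3  [base 2] 2 + 1  →[2↦3]→  3 + 1 = 4  −1 ⇒ G_1=3
G_1=3  [base 3] 3  →[3↦4]→  4 = 4  −1 ⇒ G_2=3

0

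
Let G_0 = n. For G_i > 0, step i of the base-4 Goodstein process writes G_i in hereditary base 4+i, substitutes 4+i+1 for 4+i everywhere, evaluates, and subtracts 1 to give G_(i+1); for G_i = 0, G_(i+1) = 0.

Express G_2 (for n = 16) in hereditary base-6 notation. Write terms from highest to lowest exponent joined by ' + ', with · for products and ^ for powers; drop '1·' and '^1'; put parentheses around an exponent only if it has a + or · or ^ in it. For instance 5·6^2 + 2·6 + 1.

16 —HB4→ 4^2 —bump→ 5^2 = 25 —(−1)→ 24
24 —HB5→ 4·5 + 4 —bump→ 4·6 + 4 = 28 —(−1)→ 27
27 —HB6→ 4·6 + 3 —bump→ 4·7 + 3 = 31 —(−1)→ 30

4·6 + 3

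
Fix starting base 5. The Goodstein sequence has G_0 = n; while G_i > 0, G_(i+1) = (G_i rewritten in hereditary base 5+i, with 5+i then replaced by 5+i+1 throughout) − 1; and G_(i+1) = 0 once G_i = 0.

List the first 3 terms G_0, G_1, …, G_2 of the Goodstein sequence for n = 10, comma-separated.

G_0 = 10. HB_5(10) = 2·5. Bump = 12. G_1 = 11.
G_1 = 11. HB_6(11) = 6 + 5. Bump = 12. G_2 = 11.

10, 11, 11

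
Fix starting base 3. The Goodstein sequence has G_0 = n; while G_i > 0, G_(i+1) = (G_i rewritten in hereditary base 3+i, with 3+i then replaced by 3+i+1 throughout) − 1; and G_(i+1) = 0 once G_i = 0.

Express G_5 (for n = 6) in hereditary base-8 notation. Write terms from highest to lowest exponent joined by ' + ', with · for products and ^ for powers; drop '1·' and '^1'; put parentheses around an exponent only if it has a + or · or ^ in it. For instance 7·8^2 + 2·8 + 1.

7

i=0: 6 = 2·3 (b=3); 3→4: 2·4 = 8; 8−1 = 7
i=1: 7 = 4 + 3 (b=4); 4→5: 5 + 3 = 8; 8−1 = 7
i=2: 7 = 5 + 2 (b=5); 5→6: 6 + 2 = 8; 8−1 = 7
i=3: 7 = 6 + 1 (b=6); 6→7: 7 + 1 = 8; 8−1 = 7
i=4: 7 = 7 (b=7); 7→8: 8 = 8; 8−1 = 7
i=5: 7 = 7 (b=8); 8→9: 7 = 7; 7−1 = 6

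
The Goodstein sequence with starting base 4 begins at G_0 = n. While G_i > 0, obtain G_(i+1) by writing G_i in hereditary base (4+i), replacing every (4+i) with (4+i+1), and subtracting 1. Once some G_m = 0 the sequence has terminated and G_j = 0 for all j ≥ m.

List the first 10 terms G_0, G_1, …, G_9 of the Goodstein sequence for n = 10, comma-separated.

(0) 10|_4 = 2·4 + 2 ↦ 2·5 + 2|_5 = 12 ⇒ 11
(1) 11|_5 = 2·5 + 1 ↦ 2·6 + 1|_6 = 13 ⇒ 12
(2) 12|_6 = 2·6 ↦ 2·7|_7 = 14 ⇒ 13
(3) 13|_7 = 7 + 6 ↦ 8 + 6|_8 = 14 ⇒ 13
(4) 13|_8 = 8 + 5 ↦ 9 + 5|_9 = 14 ⇒ 13
(5) 13|_9 = 9 + 4 ↦ 10 + 4|_10 = 14 ⇒ 13
(6) 13|_10 = 10 + 3 ↦ 11 + 3|_11 = 14 ⇒ 13
(7) 13|_11 = 11 + 2 ↦ 12 + 2|_12 = 14 ⇒ 13
(8) 13|_12 = 12 + 1 ↦ 13 + 1|_13 = 14 ⇒ 13

10, 11, 12, 13, 13, 13, 13, 13, 13, 13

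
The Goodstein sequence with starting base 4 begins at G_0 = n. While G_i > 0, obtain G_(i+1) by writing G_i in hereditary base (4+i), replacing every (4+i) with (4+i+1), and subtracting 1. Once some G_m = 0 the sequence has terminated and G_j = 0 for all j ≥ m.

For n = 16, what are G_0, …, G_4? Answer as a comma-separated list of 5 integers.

16 —HB4→ 4^2 —bump→ 5^2 = 25 —(−1)→ 24
24 —HB5→ 4·5 + 4 —bump→ 4·6 + 4 = 28 —(−1)→ 27
27 —HB6→ 4·6 + 3 —bump→ 4·7 + 3 = 31 —(−1)→ 30
30 —HB7→ 4·7 + 2 —bump→ 4·8 + 2 = 34 —(−1)→ 33

16, 24, 27, 30, 33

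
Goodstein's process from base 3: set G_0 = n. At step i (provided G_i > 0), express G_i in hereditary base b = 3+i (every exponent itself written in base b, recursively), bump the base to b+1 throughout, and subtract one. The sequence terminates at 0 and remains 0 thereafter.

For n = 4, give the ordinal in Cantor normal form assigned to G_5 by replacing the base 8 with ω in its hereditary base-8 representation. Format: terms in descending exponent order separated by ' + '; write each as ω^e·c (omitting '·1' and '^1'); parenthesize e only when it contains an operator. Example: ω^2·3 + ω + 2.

1

G_0 = 4. HB_3(4) = 3 + 1. Bump = 5. G_1 = 4.
G_1 = 4. HB_4(4) = 4. Bump = 5. G_2 = 4.
G_2 = 4. HB_5(4) = 4. Bump = 4. G_3 = 3.
G_3 = 3. HB_6(3) = 3. Bump = 3. G_4 = 2.
G_4 = 2. HB_7(2) = 2. Bump = 2. G_5 = 1.
G_5 = 1. HB_8(1) = 1. Bump = 1. G_6 = 0.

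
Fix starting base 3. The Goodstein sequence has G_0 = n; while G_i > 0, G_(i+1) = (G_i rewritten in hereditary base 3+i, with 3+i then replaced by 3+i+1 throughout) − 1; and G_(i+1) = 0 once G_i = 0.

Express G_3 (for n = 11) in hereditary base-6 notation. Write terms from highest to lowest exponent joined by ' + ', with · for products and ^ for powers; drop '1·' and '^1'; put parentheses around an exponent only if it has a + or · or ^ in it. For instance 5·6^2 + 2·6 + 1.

step 0: 11 = 3^2 + 2; sub 4 for 3: 4^2 + 2; = 18; G_1 = 18−1 = 17
step 1: 17 = 4^2 + 1; sub 5 for 4: 5^2 + 1; = 26; G_2 = 26−1 = 25
step 2: 25 = 5^2; sub 6 for 5: 6^2; = 36; G_3 = 36−1 = 35
step 3: 35 = 5·6 + 5; sub 7 for 6: 5·7 + 5; = 40; G_4 = 40−1 = 39

5·6 + 5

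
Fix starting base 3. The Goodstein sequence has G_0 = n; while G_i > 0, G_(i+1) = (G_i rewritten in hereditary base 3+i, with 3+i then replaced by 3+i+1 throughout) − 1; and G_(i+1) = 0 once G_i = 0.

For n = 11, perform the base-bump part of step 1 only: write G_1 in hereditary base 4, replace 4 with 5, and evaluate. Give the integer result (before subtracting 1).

26

11 —HB3→ 3^2 + 2 —bump→ 4^2 + 2 = 18 —(−1)→ 17
17 —HB4→ 4^2 + 1 —bump→ 5^2 + 1 = 26 —(−1)→ 25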